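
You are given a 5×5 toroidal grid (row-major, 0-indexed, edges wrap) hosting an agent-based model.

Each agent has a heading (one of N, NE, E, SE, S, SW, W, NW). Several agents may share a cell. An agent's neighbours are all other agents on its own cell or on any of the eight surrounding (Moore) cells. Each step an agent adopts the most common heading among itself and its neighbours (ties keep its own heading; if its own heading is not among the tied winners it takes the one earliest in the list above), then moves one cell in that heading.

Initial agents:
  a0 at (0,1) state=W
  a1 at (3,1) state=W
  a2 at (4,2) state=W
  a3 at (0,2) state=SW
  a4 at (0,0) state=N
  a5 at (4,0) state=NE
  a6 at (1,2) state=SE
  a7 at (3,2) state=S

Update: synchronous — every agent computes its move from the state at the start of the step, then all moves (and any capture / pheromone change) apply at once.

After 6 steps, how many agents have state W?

t=1: a0@(0,0):W a1@(3,0):W a2@(4,1):W a3@(0,1):W a4@(4,0):N a5@(4,4):W a6@(2,3):SE a7@(3,1):W
t=2: a0@(0,4):W a1@(3,4):W a2@(4,0):W a3@(0,0):W a4@(4,4):W a5@(4,3):W a6@(3,4):SE a7@(3,0):W
t=3: a0@(0,3):W a1@(3,3):W a2@(4,4):W a3@(0,4):W a4@(4,3):W a5@(4,2):W a6@(3,3):W a7@(3,4):W
t=4: a0@(0,2):W a1@(3,2):W a2@(4,3):W a3@(0,3):W a4@(4,2):W a5@(4,1):W a6@(3,2):W a7@(3,3):W
t=5: a0@(0,1):W a1@(3,1):W a2@(4,2):W a3@(0,2):W a4@(4,1):W a5@(4,0):W a6@(3,1):W a7@(3,2):W
t=6: a0@(0,0):W a1@(3,0):W a2@(4,1):W a3@(0,1):W a4@(4,0):W a5@(4,4):W a6@(3,0):W a7@(3,1):W

8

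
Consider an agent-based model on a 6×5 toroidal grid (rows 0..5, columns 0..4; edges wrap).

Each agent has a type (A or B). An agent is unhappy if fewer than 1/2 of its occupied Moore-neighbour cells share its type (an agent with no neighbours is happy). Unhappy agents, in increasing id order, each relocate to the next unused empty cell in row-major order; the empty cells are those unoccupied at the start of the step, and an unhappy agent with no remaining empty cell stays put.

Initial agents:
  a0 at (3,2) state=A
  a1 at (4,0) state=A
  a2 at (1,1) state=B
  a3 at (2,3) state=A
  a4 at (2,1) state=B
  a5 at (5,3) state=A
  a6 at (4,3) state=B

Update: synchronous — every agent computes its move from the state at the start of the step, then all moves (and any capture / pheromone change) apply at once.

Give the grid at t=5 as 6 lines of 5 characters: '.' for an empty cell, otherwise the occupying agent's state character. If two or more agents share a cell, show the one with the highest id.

t=1: a0@(0,0):A a1@(4,0):A a2@(1,1):B a3@(2,3):A a4@(2,1):B a5@(0,1):A a6@(0,2):B
t=2: a0@(0,0):A a1@(4,0):A a2@(1,1):B a3@(2,3):A a4@(2,1):B a5@(0,3):A a6@(0,2):B
t=3: a0@(0,1):A a1@(4,0):A a2@(1,1):B a3@(2,3):A a4@(2,1):B a5@(0,4):A a6@(0,2):B
t=4: a0@(0,0):A a1@(4,0):A a2@(1,1):B a3@(2,3):A a4@(2,1):B a5@(0,4):A a6@(0,2):B
t=5: (unchanged — steady state)

A.B.A
.B...
.B.A.
.....
A....
.....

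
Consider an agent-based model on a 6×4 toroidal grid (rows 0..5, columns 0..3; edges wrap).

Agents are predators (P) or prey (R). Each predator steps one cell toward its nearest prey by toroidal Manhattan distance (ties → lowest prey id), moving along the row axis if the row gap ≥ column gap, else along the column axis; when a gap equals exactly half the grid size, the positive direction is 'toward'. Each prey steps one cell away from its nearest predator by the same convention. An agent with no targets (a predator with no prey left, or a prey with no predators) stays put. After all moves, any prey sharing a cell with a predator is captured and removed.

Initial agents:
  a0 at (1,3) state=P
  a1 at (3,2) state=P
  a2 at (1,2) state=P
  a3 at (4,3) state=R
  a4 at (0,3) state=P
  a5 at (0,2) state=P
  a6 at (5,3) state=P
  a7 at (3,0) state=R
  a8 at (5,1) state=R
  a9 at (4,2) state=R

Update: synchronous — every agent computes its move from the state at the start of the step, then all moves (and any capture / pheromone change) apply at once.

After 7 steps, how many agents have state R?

t=1: a0@(2,3):P a1@(4,2):P a2@(0,2):P a3@(3,3):R a4@(5,3):P a5@(5,2):P a6@(4,3):P a7@(3,3):R a8@(4,1):R
t=2: a0@(3,3):P a1@(4,1):P a2@(5,2):P a4@(4,3):P a5@(4,2):P a6@(3,3):P a8@(4,0):R
t=3: a0@(4,3):P a1@(4,0):P a2@(5,3):P a4@(4,0):P a5@(4,3):P a6@(4,3):P
t=4: (unchanged — steady state)

0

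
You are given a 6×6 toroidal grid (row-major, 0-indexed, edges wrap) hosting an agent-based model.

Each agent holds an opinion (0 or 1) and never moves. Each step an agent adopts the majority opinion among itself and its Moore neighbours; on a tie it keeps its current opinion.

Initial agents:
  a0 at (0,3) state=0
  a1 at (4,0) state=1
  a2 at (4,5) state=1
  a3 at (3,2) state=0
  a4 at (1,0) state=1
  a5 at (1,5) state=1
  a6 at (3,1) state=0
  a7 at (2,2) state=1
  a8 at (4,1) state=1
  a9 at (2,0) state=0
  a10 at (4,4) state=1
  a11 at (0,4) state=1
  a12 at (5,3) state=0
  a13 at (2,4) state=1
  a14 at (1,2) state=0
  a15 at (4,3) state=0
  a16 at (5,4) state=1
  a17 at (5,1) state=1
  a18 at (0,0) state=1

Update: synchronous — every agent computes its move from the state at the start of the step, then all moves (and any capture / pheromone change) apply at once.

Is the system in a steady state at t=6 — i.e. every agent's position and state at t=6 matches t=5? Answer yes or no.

yes

t=1: a0@(0,3):0 a1@(4,0):1 a2@(4,5):1 a3@(3,2):0 a4@(1,0):1 a5@(1,5):1 a6@(3,1):0 a7@(2,2):0 a8@(4,1):1 a9@(2,0):0 a10@(4,4):1 a11@(0,4):1 a12@(5,3):0 a13@(2,4):1 a14@(1,2):0 a15@(4,3):0 a16@(5,4):1 a17@(5,1):1 a18@(0,0):1
t=2: (unchanged — steady state)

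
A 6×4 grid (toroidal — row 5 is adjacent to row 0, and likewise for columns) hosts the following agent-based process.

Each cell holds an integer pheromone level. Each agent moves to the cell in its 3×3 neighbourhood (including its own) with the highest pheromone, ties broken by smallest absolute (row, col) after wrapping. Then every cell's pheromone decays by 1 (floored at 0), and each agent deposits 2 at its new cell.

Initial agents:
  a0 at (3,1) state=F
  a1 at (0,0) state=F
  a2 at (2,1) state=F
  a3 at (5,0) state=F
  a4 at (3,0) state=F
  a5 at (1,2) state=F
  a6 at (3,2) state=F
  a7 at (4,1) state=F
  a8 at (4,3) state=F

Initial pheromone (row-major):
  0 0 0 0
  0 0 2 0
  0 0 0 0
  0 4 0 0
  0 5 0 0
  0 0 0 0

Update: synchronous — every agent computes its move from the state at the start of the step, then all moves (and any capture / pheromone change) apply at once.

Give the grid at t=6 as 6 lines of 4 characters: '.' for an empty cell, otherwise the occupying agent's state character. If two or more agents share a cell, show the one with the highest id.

F...
..F.
....
....
.F..
....

t=1: a0@(4,1) a1@(0,0) a2@(3,1) a3@(4,1) a4@(4,1) a5@(1,2) a6@(4,1) a7@(4,1) a8@(3,0) | pheromone: 2 0 0 0 / 0 0 3 0 / 0 0 0 0 / 2 5 0 0 / 0 14 0 0 / 0 0 0 0
t=2: a0@(4,1) a1@(0,0) a2@(4,1) a3@(4,1) a4@(4,1) a5@(1,2) a6@(4,1) a7@(4,1) a8@(4,1) | pheromone: 3 0 0 0 / 0 0 4 0 / 0 0 0 0 / 1 4 0 0 / 0 27 0 0 / 0 0 0 0
t=3: a0@(4,1) a1@(0,0) a2@(4,1) a3@(4,1) a4@(4,1) a5@(1,2) a6@(4,1) a7@(4,1) a8@(4,1) | pheromone: 4 0 0 0 / 0 0 5 0 / 0 0 0 0 / 0 3 0 0 / 0 40 0 0 / 0 0 0 0
t=4: a0@(4,1) a1@(0,0) a2@(4,1) a3@(4,1) a4@(4,1) a5@(1,2) a6@(4,1) a7@(4,1) a8@(4,1) | pheromone: 5 0 0 0 / 0 0 6 0 / 0 0 0 0 / 0 2 0 0 / 0 53 0 0 / 0 0 0 0
t=5: a0@(4,1) a1@(0,0) a2@(4,1) a3@(4,1) a4@(4,1) a5@(1,2) a6@(4,1) a7@(4,1) a8@(4,1) | pheromone: 6 0 0 0 / 0 0 7 0 / 0 0 0 0 / 0 1 0 0 / 0 66 0 0 / 0 0 0 0
t=6: a0@(4,1) a1@(0,0) a2@(4,1) a3@(4,1) a4@(4,1) a5@(1,2) a6@(4,1) a7@(4,1) a8@(4,1) | pheromone: 7 0 0 0 / 0 0 8 0 / 0 0 0 0 / 0 0 0 0 / 0 79 0 0 / 0 0 0 0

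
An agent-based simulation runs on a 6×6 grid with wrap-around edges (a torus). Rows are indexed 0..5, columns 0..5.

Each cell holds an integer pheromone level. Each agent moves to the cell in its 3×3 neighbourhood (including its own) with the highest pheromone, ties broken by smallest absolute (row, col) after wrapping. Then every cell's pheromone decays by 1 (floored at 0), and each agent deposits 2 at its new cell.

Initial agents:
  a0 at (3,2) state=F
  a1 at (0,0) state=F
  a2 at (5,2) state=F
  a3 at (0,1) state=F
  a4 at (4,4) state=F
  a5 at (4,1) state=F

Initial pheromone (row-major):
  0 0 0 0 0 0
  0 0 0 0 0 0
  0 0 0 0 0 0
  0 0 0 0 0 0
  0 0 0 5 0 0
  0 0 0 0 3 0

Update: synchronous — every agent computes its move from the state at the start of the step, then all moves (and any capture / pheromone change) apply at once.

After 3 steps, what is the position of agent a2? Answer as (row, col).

(4, 3)

t=1: a0@(4,3) a1@(0,0) a2@(4,3) a3@(0,0) a4@(4,3) a5@(3,0) | pheromone: 4 0 0 0 0 0 / 0 0 0 0 0 0 / 0 0 0 0 0 0 / 2 0 0 0 0 0 / 0 0 0 10 0 0 / 0 0 0 0 2 0
t=2: a0@(4,3) a1@(0,0) a2@(4,3) a3@(0,0) a4@(4,3) a5@(3,0) | pheromone: 7 0 0 0 0 0 / 0 0 0 0 0 0 / 0 0 0 0 0 0 / 3 0 0 0 0 0 / 0 0 0 15 0 0 / 0 0 0 0 1 0
t=3: a0@(4,3) a1@(0,0) a2@(4,3) a3@(0,0) a4@(4,3) a5@(3,0) | pheromone: 10 0 0 0 0 0 / 0 0 0 0 0 0 / 0 0 0 0 0 0 / 4 0 0 0 0 0 / 0 0 0 20 0 0 / 0 0 0 0 0 0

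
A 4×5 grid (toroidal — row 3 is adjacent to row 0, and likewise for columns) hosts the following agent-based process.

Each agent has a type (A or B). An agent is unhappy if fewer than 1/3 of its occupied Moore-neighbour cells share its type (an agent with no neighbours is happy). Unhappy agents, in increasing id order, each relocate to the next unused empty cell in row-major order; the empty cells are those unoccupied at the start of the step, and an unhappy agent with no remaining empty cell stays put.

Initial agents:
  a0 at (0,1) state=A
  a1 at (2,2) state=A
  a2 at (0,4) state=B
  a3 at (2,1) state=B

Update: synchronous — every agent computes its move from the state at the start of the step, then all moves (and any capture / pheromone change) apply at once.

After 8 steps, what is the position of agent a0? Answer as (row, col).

t=1: a0@(0,1):A a1@(0,0):A a2@(0,4):B a3@(0,2):B
t=2: a0@(0,1):A a1@(0,0):A a2@(0,3):B a3@(1,0):B
t=3: a0@(0,1):A a1@(0,0):A a2@(0,3):B a3@(0,2):B
t=4: (unchanged — steady state)

(0, 1)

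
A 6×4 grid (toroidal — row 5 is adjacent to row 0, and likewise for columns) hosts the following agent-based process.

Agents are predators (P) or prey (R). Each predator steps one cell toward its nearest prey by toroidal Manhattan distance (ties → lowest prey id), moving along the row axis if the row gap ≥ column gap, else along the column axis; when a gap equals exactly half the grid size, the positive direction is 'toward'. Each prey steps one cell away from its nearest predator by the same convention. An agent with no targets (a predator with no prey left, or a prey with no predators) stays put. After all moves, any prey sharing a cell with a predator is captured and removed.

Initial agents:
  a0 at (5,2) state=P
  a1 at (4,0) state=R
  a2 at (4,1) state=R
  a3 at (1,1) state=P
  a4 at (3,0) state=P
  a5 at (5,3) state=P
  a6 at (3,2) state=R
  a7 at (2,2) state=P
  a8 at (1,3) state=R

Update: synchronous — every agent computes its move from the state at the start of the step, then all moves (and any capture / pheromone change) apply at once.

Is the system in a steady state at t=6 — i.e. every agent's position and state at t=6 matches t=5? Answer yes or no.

t=1: a0@(4,2):P a1@(5,0):R a2@(3,1):R a3@(1,2):P a4@(4,0):P a5@(4,3):P a7@(3,2):P
t=2: a0@(3,2):P a1@(0,0):R a2@(3,0):R a3@(2,2):P a4@(5,0):P a5@(5,3):P a7@(3,1):P
t=3: a0@(3,3):P a1@(1,0):R a3@(2,3):P a4@(0,0):P a5@(0,3):P a7@(3,0):P
t=4: a0@(2,3):P a3@(1,3):P a4@(1,0):P a5@(1,3):P a7@(2,0):P
t=5: (unchanged — steady state)

yes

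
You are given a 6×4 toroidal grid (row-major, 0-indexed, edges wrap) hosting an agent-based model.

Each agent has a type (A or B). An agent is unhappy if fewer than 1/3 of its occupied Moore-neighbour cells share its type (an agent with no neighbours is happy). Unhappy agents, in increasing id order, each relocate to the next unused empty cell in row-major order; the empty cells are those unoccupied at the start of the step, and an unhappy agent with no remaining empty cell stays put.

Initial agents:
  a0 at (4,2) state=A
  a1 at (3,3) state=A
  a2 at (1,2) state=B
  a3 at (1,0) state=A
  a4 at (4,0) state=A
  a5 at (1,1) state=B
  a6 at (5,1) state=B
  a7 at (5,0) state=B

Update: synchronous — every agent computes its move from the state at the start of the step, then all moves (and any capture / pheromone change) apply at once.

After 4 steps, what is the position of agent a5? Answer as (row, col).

(1, 1)

t=1: a0@(4,2):A a1@(3,3):A a2@(1,2):B a3@(0,0):A a4@(4,0):A a5@(1,1):B a6@(5,1):B a7@(5,0):B
t=2: a0@(4,2):A a1@(3,3):A a2@(1,2):B a3@(0,1):A a4@(4,0):A a5@(1,1):B a6@(0,2):B a7@(5,0):B
t=3: a0@(4,2):A a1@(3,3):A a2@(1,2):B a3@(0,0):A a4@(4,0):A a5@(1,1):B a6@(0,2):B a7@(0,3):B
t=4: a0@(4,2):A a1@(3,3):A a2@(1,2):B a3@(0,1):A a4@(4,0):A a5@(1,1):B a6@(0,2):B a7@(0,3):B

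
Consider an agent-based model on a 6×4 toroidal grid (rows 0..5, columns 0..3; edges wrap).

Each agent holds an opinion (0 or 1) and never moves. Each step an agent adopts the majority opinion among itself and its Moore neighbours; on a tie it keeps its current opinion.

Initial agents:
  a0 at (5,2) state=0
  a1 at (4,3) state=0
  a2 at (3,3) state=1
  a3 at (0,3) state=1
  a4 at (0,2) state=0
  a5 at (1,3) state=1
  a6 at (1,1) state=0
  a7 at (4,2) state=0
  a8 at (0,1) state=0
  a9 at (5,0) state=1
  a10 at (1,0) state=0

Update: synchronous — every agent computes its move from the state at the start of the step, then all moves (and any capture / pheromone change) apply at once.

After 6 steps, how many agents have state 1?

t=1: a0@(5,2):0 a1@(4,3):0 a2@(3,3):0 a3@(0,3):1 a4@(0,2):0 a5@(1,3):1 a6@(1,1):0 a7@(4,2):0 a8@(0,1):0 a9@(5,0):1 a10@(1,0):0
t=2: (unchanged — steady state)

3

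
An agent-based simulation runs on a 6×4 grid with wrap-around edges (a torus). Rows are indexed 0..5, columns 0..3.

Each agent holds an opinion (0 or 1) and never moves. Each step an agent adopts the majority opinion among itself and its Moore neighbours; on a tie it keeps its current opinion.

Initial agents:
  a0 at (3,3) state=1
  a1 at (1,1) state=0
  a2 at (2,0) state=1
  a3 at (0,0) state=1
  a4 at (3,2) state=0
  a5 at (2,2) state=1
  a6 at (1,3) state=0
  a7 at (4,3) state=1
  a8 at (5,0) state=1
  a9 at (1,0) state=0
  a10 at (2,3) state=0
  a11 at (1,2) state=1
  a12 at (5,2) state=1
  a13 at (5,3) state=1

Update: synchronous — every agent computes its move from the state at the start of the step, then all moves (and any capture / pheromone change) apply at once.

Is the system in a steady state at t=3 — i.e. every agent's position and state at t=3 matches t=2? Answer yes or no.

no

t=1: a0@(3,3):1 a1@(1,1):1 a2@(2,0):0 a3@(0,0):1 a4@(3,2):1 a5@(2,2):0 a6@(1,3):1 a7@(4,3):1 a8@(5,0):1 a9@(1,0):0 a10@(2,3):0 a11@(1,2):0 a12@(5,2):1 a13@(5,3):1
t=2: a0@(3,3):1 a1@(1,1):0 a2@(2,0):0 a3@(0,0):1 a4@(3,2):1 a5@(2,2):1 a6@(1,3):0 a7@(4,3):1 a8@(5,0):1 a9@(1,0):0 a10@(2,3):0 a11@(1,2):0 a12@(5,2):1 a13@(5,3):1
t=3: a0@(3,3):1 a1@(1,1):0 a2@(2,0):0 a3@(0,0):1 a4@(3,2):1 a5@(2,2):0 a6@(1,3):0 a7@(4,3):1 a8@(5,0):1 a9@(1,0):0 a10@(2,3):0 a11@(1,2):0 a12@(5,2):1 a13@(5,3):1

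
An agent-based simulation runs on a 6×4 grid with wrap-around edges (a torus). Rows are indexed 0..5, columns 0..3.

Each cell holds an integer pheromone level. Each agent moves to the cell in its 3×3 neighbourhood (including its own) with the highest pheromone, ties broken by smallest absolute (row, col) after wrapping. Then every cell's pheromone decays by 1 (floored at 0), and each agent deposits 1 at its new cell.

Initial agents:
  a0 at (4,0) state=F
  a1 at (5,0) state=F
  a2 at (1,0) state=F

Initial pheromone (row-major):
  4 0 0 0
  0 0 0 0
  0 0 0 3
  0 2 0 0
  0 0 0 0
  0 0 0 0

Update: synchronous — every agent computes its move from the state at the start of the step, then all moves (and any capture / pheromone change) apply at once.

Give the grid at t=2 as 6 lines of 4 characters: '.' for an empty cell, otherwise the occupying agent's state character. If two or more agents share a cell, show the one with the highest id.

t=1: a0@(3,1) a1@(0,0) a2@(0,0) | pheromone: 5 0 0 0 / 0 0 0 0 / 0 0 0 2 / 0 2 0 0 / 0 0 0 0 / 0 0 0 0
t=2: a0@(3,1) a1@(0,0) a2@(0,0) | pheromone: 6 0 0 0 / 0 0 0 0 / 0 0 0 1 / 0 2 0 0 / 0 0 0 0 / 0 0 0 0

F...
....
....
.F..
....
....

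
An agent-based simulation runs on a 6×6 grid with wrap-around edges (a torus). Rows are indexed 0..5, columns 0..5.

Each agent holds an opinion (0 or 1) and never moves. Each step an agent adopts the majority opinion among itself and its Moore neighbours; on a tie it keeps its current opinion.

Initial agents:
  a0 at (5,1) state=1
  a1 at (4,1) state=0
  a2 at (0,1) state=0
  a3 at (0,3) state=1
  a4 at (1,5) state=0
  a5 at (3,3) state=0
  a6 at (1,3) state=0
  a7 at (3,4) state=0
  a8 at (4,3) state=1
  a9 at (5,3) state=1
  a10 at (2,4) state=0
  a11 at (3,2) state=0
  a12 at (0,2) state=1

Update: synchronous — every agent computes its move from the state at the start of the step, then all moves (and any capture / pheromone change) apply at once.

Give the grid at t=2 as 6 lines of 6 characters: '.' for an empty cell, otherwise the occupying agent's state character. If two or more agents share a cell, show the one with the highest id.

.111..
...0.0
....0.
..000.
.0.0..
.1.1..

t=1: a0@(5,1):1 a1@(4,1):0 a2@(0,1):1 a3@(0,3):1 a4@(1,5):0 a5@(3,3):0 a6@(1,3):0 a7@(3,4):0 a8@(4,3):0 a9@(5,3):1 a10@(2,4):0 a11@(3,2):0 a12@(0,2):1
t=2: (unchanged — steady state)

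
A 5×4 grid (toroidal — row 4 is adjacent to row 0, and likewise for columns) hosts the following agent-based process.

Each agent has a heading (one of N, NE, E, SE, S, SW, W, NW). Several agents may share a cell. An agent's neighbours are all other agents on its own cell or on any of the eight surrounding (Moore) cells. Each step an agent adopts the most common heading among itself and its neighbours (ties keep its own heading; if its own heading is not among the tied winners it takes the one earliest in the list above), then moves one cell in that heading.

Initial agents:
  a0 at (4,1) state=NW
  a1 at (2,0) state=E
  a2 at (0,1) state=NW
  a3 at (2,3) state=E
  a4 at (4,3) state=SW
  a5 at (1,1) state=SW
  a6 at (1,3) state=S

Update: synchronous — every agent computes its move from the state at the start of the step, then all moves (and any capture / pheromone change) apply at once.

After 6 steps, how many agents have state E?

7

t=1: a0@(3,0):NW a1@(2,1):E a2@(4,0):NW a3@(2,0):E a4@(0,2):SW a5@(2,0):SW a6@(1,0):E
t=2: a0@(2,3):NW a1@(2,2):E a2@(3,3):NW a3@(2,1):E a4@(1,1):SW a5@(2,1):E a6@(1,1):E
t=3: a0@(1,2):NW a1@(2,3):E a2@(2,2):NW a3@(2,2):E a4@(1,2):E a5@(2,2):E a6@(1,2):E
t=4: a0@(1,3):E a1@(2,0):E a2@(2,3):E a3@(2,3):E a4@(1,3):E a5@(2,3):E a6@(1,3):E
t=5: a0@(1,0):E a1@(2,1):E a2@(2,0):E a3@(2,0):E a4@(1,0):E a5@(2,0):E a6@(1,0):E
t=6: a0@(1,1):E a1@(2,2):E a2@(2,1):E a3@(2,1):E a4@(1,1):E a5@(2,1):E a6@(1,1):E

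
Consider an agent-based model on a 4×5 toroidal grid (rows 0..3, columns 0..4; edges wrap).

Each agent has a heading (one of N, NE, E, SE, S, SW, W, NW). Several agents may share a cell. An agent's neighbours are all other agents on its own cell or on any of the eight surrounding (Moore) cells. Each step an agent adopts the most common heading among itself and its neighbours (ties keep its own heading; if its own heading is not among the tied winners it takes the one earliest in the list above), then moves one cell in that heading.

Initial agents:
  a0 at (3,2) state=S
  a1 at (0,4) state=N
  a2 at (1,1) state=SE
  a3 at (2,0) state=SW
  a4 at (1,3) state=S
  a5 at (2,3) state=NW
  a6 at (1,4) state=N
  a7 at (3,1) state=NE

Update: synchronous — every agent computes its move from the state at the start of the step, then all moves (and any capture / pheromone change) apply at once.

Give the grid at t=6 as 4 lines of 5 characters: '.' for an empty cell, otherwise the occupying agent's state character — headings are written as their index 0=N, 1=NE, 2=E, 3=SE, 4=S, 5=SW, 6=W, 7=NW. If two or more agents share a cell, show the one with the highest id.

.....
...0.
...00
..000

t=1: a0@(0,2):S a1@(3,4):N a2@(2,2):SE a3@(3,4):SW a4@(0,3):N a5@(3,3):S a6@(0,4):N a7@(2,2):NE
t=2: a0@(1,2):S a1@(2,4):N a2@(3,3):SE a3@(2,4):N a4@(3,3):N a5@(2,3):N a6@(3,4):N a7@(1,3):NE
t=3: a0@(2,2):S a1@(1,4):N a2@(2,3):N a3@(1,4):N a4@(2,3):N a5@(1,3):N a6@(2,4):N a7@(0,3):N
t=4: a0@(1,2):N a1@(0,4):N a2@(1,3):N a3@(0,4):N a4@(1,3):N a5@(0,3):N a6@(1,4):N a7@(3,3):N
t=5: a0@(0,2):N a1@(3,4):N a2@(0,3):N a3@(3,4):N a4@(0,3):N a5@(3,3):N a6@(0,4):N a7@(2,3):N
t=6: a0@(3,2):N a1@(2,4):N a2@(3,3):N a3@(2,4):N a4@(3,3):N a5@(2,3):N a6@(3,4):N a7@(1,3):N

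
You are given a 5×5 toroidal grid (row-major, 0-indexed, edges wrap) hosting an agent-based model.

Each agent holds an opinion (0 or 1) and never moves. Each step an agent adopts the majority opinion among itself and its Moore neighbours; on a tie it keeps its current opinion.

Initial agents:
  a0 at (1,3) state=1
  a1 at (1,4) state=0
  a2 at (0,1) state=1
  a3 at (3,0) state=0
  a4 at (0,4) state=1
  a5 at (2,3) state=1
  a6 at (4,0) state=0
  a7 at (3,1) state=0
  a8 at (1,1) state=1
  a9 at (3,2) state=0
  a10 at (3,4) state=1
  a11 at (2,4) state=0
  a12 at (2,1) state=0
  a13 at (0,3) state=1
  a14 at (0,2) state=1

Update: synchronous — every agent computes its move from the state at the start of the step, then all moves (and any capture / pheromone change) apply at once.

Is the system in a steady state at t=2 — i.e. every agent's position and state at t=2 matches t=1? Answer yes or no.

t=1: a0@(1,3):1 a1@(1,4):1 a2@(0,1):1 a3@(3,0):0 a4@(0,4):1 a5@(2,3):1 a6@(4,0):0 a7@(3,1):0 a8@(1,1):1 a9@(3,2):0 a10@(3,4):0 a11@(2,4):0 a12@(2,1):0 a13@(0,3):1 a14@(0,2):1
t=2: (unchanged — steady state)

yes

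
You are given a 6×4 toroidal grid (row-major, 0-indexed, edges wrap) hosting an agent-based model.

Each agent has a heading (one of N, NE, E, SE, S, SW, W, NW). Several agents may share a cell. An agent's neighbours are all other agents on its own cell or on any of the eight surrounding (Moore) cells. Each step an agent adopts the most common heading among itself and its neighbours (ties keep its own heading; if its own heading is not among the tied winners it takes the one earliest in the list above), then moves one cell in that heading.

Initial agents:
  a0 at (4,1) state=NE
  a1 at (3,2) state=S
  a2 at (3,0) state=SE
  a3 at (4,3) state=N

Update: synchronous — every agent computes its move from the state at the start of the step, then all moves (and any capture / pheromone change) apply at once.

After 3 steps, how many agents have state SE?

t=1: a0@(3,2):NE a1@(4,2):S a2@(4,1):SE a3@(3,3):N
t=2: a0@(2,3):NE a1@(5,2):S a2@(5,2):SE a3@(2,3):N
t=3: a0@(1,0):NE a1@(0,2):S a2@(0,3):SE a3@(1,3):N

1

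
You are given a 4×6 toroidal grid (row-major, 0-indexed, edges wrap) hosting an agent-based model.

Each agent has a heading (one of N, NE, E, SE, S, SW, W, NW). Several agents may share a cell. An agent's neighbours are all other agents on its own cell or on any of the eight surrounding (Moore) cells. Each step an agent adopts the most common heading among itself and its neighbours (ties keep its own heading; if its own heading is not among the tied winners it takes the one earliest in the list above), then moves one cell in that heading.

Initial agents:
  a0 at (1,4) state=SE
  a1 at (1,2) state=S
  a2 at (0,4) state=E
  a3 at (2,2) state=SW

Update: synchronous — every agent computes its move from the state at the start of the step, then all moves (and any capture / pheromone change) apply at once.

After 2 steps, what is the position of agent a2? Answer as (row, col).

(0, 0)

t=1: a0@(2,5):SE a1@(2,2):S a2@(0,5):E a3@(3,1):SW
t=2: a0@(3,0):SE a1@(3,2):S a2@(0,0):E a3@(0,0):SW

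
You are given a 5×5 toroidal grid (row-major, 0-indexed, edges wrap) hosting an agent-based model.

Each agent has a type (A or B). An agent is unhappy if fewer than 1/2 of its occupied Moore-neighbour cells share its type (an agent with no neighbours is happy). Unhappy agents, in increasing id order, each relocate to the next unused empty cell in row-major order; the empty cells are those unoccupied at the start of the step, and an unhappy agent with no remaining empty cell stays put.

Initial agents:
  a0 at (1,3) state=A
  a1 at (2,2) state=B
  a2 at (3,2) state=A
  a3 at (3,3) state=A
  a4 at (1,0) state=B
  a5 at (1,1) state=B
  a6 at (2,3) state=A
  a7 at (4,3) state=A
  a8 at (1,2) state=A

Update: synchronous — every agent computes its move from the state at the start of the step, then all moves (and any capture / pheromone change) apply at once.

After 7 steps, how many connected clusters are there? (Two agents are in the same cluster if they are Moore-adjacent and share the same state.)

2

t=1: a0@(1,3):A a1@(0,0):B a2@(3,2):A a3@(3,3):A a4@(1,0):B a5@(1,1):B a6@(2,3):A a7@(4,3):A a8@(1,2):A
t=2: (unchanged — steady state)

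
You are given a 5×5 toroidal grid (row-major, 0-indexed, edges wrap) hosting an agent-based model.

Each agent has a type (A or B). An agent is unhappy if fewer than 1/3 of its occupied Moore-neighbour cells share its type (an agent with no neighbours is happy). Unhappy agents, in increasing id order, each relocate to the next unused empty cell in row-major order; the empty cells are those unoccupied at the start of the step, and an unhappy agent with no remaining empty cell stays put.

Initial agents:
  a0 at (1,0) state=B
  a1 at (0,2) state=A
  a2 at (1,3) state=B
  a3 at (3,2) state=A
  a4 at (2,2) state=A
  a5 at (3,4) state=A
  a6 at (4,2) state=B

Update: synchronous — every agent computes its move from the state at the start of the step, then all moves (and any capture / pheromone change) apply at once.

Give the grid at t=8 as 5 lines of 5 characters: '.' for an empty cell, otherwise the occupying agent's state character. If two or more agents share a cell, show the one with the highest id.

.BA.B
B....
..A..
..A.A
.....

t=1: a0@(1,0):B a1@(0,0):A a2@(0,1):B a3@(3,2):A a4@(2,2):A a5@(3,4):A a6@(0,3):B
t=2: a0@(1,0):B a1@(0,2):A a2@(0,1):B a3@(3,2):A a4@(2,2):A a5@(3,4):A a6@(0,3):B
t=3: a0@(1,0):B a1@(0,0):A a2@(0,1):B a3@(3,2):A a4@(2,2):A a5@(3,4):A a6@(0,4):B
t=4: a0@(1,0):B a1@(0,2):A a2@(0,1):B a3@(3,2):A a4@(2,2):A a5@(3,4):A a6@(0,4):B
t=5: a0@(1,0):B a1@(0,0):A a2@(0,1):B a3@(3,2):A a4@(2,2):A a5@(3,4):A a6@(0,4):B
t=6: a0@(1,0):B a1@(0,2):A a2@(0,1):B a3@(3,2):A a4@(2,2):A a5@(3,4):A a6@(0,4):B
t=7: a0@(1,0):B a1@(0,0):A a2@(0,1):B a3@(3,2):A a4@(2,2):A a5@(3,4):A a6@(0,4):B
t=8: a0@(1,0):B a1@(0,2):A a2@(0,1):B a3@(3,2):A a4@(2,2):A a5@(3,4):A a6@(0,4):B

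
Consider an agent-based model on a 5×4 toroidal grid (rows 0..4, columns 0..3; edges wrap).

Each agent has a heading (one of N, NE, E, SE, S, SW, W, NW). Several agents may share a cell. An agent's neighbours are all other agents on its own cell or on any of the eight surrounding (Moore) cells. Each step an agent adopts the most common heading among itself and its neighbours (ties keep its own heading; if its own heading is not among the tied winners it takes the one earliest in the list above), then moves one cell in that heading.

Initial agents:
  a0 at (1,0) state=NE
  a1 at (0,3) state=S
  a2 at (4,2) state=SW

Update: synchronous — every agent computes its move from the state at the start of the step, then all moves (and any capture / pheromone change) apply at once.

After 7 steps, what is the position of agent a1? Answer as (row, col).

t=1: a0@(0,1):NE a1@(1,3):S a2@(0,1):SW
t=2: a0@(4,2):NE a1@(2,3):S a2@(1,0):SW
t=3: a0@(3,3):NE a1@(3,3):S a2@(2,3):SW
t=4: a0@(2,0):NE a1@(4,3):S a2@(3,2):SW
t=5: a0@(1,1):NE a1@(0,3):S a2@(4,1):SW
t=6: a0@(0,2):NE a1@(1,3):S a2@(0,0):SW
t=7: a0@(4,3):NE a1@(2,3):S a2@(1,3):SW

(2, 3)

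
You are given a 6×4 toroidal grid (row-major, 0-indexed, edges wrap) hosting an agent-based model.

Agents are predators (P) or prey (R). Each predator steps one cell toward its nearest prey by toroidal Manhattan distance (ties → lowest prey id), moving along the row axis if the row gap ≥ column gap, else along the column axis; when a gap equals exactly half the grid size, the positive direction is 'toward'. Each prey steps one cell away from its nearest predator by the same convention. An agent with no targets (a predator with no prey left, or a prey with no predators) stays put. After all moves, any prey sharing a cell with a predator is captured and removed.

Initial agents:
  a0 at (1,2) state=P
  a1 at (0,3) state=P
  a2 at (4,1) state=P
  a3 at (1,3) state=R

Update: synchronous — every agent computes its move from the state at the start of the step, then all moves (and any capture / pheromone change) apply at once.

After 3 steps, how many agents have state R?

1

t=1: a0@(1,3):P a1@(1,3):P a2@(5,1):P a3@(1,0):R
t=2: a0@(1,0):P a1@(1,0):P a2@(0,1):P a3@(1,1):R
t=3: a0@(1,1):P a1@(1,1):P a2@(1,1):P a3@(1,2):R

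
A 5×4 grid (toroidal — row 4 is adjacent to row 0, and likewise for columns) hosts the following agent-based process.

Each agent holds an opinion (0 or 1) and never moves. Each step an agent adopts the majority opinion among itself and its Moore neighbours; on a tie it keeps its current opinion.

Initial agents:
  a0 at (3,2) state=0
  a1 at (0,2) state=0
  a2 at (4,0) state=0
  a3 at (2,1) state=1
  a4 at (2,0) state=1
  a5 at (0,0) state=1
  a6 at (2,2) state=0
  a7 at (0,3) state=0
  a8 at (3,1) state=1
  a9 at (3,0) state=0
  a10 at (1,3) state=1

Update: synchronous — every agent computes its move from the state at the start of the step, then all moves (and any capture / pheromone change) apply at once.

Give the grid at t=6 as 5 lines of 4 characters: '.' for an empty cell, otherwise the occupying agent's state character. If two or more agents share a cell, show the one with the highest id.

t=1: a0@(3,2):0 a1@(0,2):0 a2@(4,0):0 a3@(2,1):1 a4@(2,0):1 a5@(0,0):1 a6@(2,2):1 a7@(0,3):0 a8@(3,1):0 a9@(3,0):1 a10@(1,3):1
t=2: a0@(3,2):0 a1@(0,2):0 a2@(4,0):0 a3@(2,1):1 a4@(2,0):1 a5@(0,0):1 a6@(2,2):1 a7@(0,3):0 a8@(3,1):1 a9@(3,0):1 a10@(1,3):1
t=3: a0@(3,2):1 a1@(0,2):0 a2@(4,0):1 a3@(2,1):1 a4@(2,0):1 a5@(0,0):1 a6@(2,2):1 a7@(0,3):0 a8@(3,1):1 a9@(3,0):1 a10@(1,3):1
t=4: a0@(3,2):1 a1@(0,2):0 a2@(4,0):1 a3@(2,1):1 a4@(2,0):1 a5@(0,0):1 a6@(2,2):1 a7@(0,3):1 a8@(3,1):1 a9@(3,0):1 a10@(1,3):1
t=5: a0@(3,2):1 a1@(0,2):1 a2@(4,0):1 a3@(2,1):1 a4@(2,0):1 a5@(0,0):1 a6@(2,2):1 a7@(0,3):1 a8@(3,1):1 a9@(3,0):1 a10@(1,3):1
t=6: (unchanged — steady state)

1.11
...1
111.
111.
1...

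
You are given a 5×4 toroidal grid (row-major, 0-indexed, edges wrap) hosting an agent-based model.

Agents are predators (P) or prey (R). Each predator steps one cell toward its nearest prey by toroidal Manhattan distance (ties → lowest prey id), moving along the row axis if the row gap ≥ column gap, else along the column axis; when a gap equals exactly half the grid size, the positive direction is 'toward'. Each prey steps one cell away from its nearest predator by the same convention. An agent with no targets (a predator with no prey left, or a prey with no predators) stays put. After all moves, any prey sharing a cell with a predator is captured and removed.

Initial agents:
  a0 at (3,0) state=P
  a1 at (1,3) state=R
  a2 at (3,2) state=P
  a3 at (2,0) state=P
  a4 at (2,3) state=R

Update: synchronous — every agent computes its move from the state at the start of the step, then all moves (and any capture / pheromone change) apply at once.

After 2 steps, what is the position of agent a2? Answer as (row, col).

t=1: a0@(2,0):P a1@(0,3):R a2@(2,2):P a3@(2,3):P
t=2: a0@(1,0):P a1@(4,3):R a2@(1,2):P a3@(1,3):P

(1, 2)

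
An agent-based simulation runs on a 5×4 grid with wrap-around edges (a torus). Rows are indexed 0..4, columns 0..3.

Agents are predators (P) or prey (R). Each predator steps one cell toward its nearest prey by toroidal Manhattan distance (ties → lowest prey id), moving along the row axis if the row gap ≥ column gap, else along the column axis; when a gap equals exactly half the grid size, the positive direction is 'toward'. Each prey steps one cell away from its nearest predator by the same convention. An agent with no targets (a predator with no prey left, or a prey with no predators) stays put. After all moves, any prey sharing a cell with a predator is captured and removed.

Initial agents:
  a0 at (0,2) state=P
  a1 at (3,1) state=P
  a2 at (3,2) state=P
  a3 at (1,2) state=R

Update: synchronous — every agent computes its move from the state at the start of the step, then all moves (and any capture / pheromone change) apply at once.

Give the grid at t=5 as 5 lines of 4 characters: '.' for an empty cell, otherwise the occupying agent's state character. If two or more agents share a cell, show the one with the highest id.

t=1: a0@(1,2):P a1@(2,1):P a2@(2,2):P
t=2: (unchanged — steady state)

....
..P.
.PP.
....
....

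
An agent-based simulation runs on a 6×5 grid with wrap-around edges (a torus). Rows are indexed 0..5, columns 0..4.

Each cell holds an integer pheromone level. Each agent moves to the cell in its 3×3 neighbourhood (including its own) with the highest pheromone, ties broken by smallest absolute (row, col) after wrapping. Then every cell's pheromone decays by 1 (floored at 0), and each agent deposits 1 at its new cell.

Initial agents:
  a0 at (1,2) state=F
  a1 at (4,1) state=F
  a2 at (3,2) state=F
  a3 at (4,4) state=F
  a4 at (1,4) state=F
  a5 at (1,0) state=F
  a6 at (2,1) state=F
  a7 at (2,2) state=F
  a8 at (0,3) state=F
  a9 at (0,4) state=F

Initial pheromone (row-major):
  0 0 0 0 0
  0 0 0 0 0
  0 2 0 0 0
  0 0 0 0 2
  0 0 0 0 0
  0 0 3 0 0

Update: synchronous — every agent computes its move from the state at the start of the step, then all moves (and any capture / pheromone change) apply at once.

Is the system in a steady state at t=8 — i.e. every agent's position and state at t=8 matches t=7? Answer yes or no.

t=1: a0@(2,1) a1@(5,2) a2@(2,1) a3@(3,4) a4@(0,0) a5@(2,1) a6@(2,1) a7@(2,1) a8@(5,2) a9@(0,0) | pheromone: 2 0 0 0 0 / 0 0 0 0 0 / 0 6 0 0 0 / 0 0 0 0 2 / 0 0 0 0 0 / 0 0 4 0 0
t=2: a0@(2,1) a1@(5,2) a2@(2,1) a3@(3,4) a4@(0,0) a5@(2,1) a6@(2,1) a7@(2,1) a8@(5,2) a9@(0,0) | pheromone: 3 0 0 0 0 / 0 0 0 0 0 / 0 10 0 0 0 / 0 0 0 0 2 / 0 0 0 0 0 / 0 0 5 0 0
t=3: a0@(2,1) a1@(5,2) a2@(2,1) a3@(3,4) a4@(0,0) a5@(2,1) a6@(2,1) a7@(2,1) a8@(5,2) a9@(0,0) | pheromone: 4 0 0 0 0 / 0 0 0 0 0 / 0 14 0 0 0 / 0 0 0 0 2 / 0 0 0 0 0 / 0 0 6 0 0
t=4: a0@(2,1) a1@(5,2) a2@(2,1) a3@(3,4) a4@(0,0) a5@(2,1) a6@(2,1) a7@(2,1) a8@(5,2) a9@(0,0) | pheromone: 5 0 0 0 0 / 0 0 0 0 0 / 0 18 0 0 0 / 0 0 0 0 2 / 0 0 0 0 0 / 0 0 7 0 0
t=5: a0@(2,1) a1@(5,2) a2@(2,1) a3@(3,4) a4@(0,0) a5@(2,1) a6@(2,1) a7@(2,1) a8@(5,2) a9@(0,0) | pheromone: 6 0 0 0 0 / 0 0 0 0 0 / 0 22 0 0 0 / 0 0 0 0 2 / 0 0 0 0 0 / 0 0 8 0 0
t=6: a0@(2,1) a1@(5,2) a2@(2,1) a3@(3,4) a4@(0,0) a5@(2,1) a6@(2,1) a7@(2,1) a8@(5,2) a9@(0,0) | pheromone: 7 0 0 0 0 / 0 0 0 0 0 / 0 26 0 0 0 / 0 0 0 0 2 / 0 0 0 0 0 / 0 0 9 0 0
t=7: a0@(2,1) a1@(5,2) a2@(2,1) a3@(3,4) a4@(0,0) a5@(2,1) a6@(2,1) a7@(2,1) a8@(5,2) a9@(0,0) | pheromone: 8 0 0 0 0 / 0 0 0 0 0 / 0 30 0 0 0 / 0 0 0 0 2 / 0 0 0 0 0 / 0 0 10 0 0
t=8: a0@(2,1) a1@(5,2) a2@(2,1) a3@(3,4) a4@(0,0) a5@(2,1) a6@(2,1) a7@(2,1) a8@(5,2) a9@(0,0) | pheromone: 9 0 0 0 0 / 0 0 0 0 0 / 0 34 0 0 0 / 0 0 0 0 2 / 0 0 0 0 0 / 0 0 11 0 0

yes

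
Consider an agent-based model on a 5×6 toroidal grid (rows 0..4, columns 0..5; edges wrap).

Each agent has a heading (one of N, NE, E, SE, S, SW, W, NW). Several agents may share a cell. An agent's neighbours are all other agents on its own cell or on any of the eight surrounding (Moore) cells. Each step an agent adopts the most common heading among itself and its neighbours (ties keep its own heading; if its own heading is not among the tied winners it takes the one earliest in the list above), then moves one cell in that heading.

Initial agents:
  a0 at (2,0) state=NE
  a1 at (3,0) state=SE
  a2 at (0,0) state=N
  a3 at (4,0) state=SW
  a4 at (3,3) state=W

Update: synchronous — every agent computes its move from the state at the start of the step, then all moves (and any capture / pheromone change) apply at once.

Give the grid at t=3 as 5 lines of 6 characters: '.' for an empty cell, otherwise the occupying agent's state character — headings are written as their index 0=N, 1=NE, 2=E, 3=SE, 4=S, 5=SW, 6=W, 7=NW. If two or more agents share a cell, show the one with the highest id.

......
...3..
0..5..
6.....
...1..

t=1: a0@(1,1):NE a1@(4,1):SE a2@(4,0):N a3@(0,5):SW a4@(3,2):W
t=2: a0@(0,2):NE a1@(0,2):SE a2@(3,0):N a3@(1,4):SW a4@(3,1):W
t=3: a0@(4,3):NE a1@(1,3):SE a2@(2,0):N a3@(2,3):SW a4@(3,0):W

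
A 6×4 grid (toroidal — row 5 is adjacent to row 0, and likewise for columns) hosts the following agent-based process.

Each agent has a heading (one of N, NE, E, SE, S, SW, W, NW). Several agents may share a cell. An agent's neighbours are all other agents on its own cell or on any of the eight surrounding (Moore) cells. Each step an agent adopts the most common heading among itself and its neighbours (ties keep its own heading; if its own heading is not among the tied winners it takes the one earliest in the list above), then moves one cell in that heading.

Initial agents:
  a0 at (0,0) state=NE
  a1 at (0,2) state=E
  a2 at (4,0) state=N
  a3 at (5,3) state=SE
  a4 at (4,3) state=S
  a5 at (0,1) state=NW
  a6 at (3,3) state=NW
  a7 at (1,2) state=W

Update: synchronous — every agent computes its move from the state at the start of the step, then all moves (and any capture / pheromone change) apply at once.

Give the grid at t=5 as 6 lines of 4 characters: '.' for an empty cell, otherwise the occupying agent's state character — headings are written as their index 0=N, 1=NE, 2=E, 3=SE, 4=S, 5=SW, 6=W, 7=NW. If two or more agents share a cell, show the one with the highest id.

t=1: a0@(5,1):NE a1@(0,3):E a2@(3,0):N a3@(0,0):SE a4@(5,3):S a5@(5,0):NW a6@(2,2):NW a7@(1,1):W
t=2: a0@(4,2):NE a1@(0,0):E a2@(2,0):N a3@(1,1):SE a4@(0,3):S a5@(4,3):NW a6@(1,1):NW a7@(1,0):W
t=3: a0@(3,3):NE a1@(0,1):E a2@(1,0):N a3@(2,2):SE a4@(1,3):S a5@(3,2):NW a6@(0,0):NW a7@(1,3):W
t=4: a0@(2,0):NE a1@(0,2):E a2@(0,0):N a3@(3,3):SE a4@(2,3):S a5@(2,1):NW a6@(5,3):NW a7@(1,2):W
t=5: a0@(1,1):NE a1@(0,3):E a2@(5,0):N a3@(4,0):SE a4@(3,3):S a5@(1,0):NW a6@(4,2):NW a7@(1,1):W

...2
76..
....
...4
3.7.
0...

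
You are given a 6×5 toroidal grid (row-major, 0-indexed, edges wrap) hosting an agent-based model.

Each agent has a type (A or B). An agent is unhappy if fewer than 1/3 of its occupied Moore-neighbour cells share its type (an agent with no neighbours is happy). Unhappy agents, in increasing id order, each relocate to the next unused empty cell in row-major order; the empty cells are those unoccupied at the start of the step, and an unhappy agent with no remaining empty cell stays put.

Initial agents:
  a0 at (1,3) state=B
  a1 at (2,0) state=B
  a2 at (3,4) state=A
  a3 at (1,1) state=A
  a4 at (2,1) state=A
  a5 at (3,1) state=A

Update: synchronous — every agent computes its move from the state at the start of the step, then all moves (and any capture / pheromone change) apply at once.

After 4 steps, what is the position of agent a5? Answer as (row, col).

t=1: a0@(1,3):B a1@(0,0):B a2@(0,1):A a3@(1,1):A a4@(2,1):A a5@(3,1):A
t=2: a0@(1,3):B a1@(0,2):B a2@(0,1):A a3@(1,1):A a4@(2,1):A a5@(3,1):A
t=3: (unchanged — steady state)

(3, 1)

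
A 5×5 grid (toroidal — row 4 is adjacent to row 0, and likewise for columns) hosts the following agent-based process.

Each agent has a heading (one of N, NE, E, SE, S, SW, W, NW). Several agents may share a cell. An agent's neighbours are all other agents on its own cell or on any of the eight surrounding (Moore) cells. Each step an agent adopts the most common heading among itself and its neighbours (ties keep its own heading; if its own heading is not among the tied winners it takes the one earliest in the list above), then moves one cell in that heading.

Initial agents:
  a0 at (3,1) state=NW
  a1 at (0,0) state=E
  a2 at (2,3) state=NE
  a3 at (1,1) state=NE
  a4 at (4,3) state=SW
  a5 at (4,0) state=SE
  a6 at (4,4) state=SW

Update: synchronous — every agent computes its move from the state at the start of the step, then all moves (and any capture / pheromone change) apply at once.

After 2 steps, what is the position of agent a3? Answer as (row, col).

t=1: a0@(2,0):NW a1@(0,1):E a2@(1,4):NE a3@(0,2):NE a4@(0,2):SW a5@(0,1):SE a6@(0,3):SW
t=2: a0@(1,4):NW a1@(0,2):E a2@(0,0):NE a3@(1,1):SW a4@(1,1):SW a5@(1,2):SE a6@(1,2):SW

(1, 1)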